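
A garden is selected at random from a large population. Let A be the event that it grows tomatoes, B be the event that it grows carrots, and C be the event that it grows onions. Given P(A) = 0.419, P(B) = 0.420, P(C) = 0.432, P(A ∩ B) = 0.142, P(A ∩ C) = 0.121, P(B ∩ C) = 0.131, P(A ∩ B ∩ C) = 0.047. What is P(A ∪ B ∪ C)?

0.924

Apply inclusion-exclusion:
P(A ∪ B ∪ C) = 0.419 + 0.420 + 0.432 − 0.142 − 0.121 − 0.131 + 0.047 = 0.924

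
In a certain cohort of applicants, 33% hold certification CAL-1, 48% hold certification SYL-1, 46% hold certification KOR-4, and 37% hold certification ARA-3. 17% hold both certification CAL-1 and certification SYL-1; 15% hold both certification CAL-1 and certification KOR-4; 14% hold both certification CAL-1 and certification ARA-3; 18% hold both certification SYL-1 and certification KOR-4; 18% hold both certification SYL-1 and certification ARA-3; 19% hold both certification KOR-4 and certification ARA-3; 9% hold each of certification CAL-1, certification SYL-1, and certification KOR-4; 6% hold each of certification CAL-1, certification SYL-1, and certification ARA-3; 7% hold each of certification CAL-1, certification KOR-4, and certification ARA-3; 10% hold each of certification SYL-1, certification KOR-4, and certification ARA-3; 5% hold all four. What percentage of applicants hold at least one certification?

90%

Using inclusion–exclusion:
P(at least one) = 33 + 48 + 46 + 37 − 17 − 15 − 14 − 18 − 18 − 19 + 9 + 6 + 7 + 10 − 5 = 90%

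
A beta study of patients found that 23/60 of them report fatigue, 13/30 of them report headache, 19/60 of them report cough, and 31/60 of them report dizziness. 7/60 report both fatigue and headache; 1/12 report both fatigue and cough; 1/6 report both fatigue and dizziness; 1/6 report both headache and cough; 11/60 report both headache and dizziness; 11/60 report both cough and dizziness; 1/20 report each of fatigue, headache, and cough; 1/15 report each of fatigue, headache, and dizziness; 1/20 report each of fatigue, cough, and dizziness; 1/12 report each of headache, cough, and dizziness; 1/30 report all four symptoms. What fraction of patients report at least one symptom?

Inclusion–exclusion gives
P(union) = 23/60 + 13/30 + 19/60 + 31/60 − 7/60 − 1/12 − 1/6 − 1/6 − 11/60 − 11/60 + 1/20 + 1/15 + 1/20 + 1/12 − 1/30 = 29/30

29/30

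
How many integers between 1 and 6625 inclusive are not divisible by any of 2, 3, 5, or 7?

By inclusion-exclusion,
⌊6625/2⌋ + ⌊6625/3⌋ + ⌊6625/5⌋ + ⌊6625/7⌋ − ⌊6625/6⌋ − ⌊6625/10⌋ − ⌊6625/14⌋ − ⌊6625/15⌋ − ⌊6625/21⌋ − ⌊6625/35⌋ + ⌊6625/30⌋ + ⌊6625/42⌋ + ⌊6625/70⌋ + ⌊6625/105⌋ − ⌊6625/210⌋ = 3312 + 2208 + 1325 + 946 − 1104 − 662 − 473 − 441 − 315 − 189 + 220 + 157 + 94 + 63 − 31 = 5110
6625 − 5110 = 1515

1515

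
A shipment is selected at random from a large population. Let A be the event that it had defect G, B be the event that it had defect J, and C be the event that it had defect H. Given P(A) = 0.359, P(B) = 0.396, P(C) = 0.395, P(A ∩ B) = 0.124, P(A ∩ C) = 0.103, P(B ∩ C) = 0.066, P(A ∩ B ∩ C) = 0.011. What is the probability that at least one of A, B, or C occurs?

0.868

P(A ∪ B ∪ C) = 0.359 + 0.396 + 0.395 − 0.124 − 0.103 − 0.066 + 0.011 = 0.868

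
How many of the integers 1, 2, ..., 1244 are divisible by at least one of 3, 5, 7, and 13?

718

Apply inclusion-exclusion:
⌊1244/3⌋ + ⌊1244/5⌋ + ⌊1244/7⌋ + ⌊1244/13⌋ − ⌊1244/15⌋ − ⌊1244/21⌋ − ⌊1244/39⌋ − ⌊1244/35⌋ − ⌊1244/65⌋ − ⌊1244/91⌋ + ⌊1244/105⌋ + ⌊1244/195⌋ + ⌊1244/273⌋ + ⌊1244/455⌋ − ⌊1244/1365⌋ = 414 + 248 + 177 + 95 − 82 − 59 − 31 − 35 − 19 − 13 + 11 + 6 + 4 + 2 − 0 = 718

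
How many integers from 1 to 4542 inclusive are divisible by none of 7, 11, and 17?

Apply inclusion-exclusion:
floor(4542/7) + floor(4542/11) + floor(4542/17) − floor(4542/77) − floor(4542/119) − floor(4542/187) + floor(4542/1309) = 648 + 412 + 267 − 58 − 38 − 24 + 3 = 1210
4542 − 1210 = 3332

3332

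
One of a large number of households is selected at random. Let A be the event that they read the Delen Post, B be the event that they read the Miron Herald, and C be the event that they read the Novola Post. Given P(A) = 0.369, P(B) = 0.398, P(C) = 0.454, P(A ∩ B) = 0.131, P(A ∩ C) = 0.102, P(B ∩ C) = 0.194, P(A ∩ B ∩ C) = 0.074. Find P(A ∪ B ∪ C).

P(A ∪ B ∪ C) = 0.369 + 0.398 + 0.454 − 0.131 − 0.102 − 0.194 + 0.074 = 0.868

0.868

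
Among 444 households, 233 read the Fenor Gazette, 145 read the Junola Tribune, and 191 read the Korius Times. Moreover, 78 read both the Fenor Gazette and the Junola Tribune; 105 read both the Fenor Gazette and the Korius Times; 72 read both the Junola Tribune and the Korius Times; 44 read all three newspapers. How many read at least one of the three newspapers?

358

Inclusion–exclusion gives
|union| = 233 + 145 + 191 − 78 − 105 − 72 + 44 = 358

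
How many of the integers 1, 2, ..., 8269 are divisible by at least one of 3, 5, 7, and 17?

4710

Apply inclusion-exclusion:
2756 + 1653 + 1181 + 486 − 551 − 393 − 162 − 236 − 97 − 69 + 78 + 32 + 23 + 13 − 4 = 4710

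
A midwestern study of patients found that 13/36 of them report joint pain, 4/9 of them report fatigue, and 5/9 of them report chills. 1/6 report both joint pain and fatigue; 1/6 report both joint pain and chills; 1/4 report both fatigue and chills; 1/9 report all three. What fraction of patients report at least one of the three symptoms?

8/9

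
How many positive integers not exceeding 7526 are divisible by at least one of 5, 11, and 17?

2375

1505 + 684 + 442 − 136 − 88 − 40 + 8 = 2375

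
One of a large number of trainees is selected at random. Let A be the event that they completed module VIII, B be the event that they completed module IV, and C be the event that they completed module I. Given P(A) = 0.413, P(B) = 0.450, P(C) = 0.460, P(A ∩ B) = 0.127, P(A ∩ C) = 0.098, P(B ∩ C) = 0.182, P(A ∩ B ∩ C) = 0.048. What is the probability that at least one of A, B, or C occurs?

Apply inclusion-exclusion:
P(A ∪ B ∪ C) = 0.413 + 0.450 + 0.460 − 0.127 − 0.098 − 0.182 + 0.048 = 0.964

0.964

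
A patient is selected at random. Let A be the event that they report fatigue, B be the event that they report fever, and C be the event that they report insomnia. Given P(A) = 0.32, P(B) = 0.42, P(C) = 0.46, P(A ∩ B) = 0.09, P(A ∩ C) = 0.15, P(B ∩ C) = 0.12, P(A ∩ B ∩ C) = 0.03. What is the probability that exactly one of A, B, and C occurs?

0.57

By inclusion–exclusion (exactly-one form):
P(exactly one) = 0.32 + 0.42 + 0.46 − 2·0.09 − 2·0.15 − 2·0.12 + 3·0.03 = 0.57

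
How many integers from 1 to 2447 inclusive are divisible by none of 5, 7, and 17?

Inclusion–exclusion gives
489 + 349 + 143 − 69 − 28 − 20 + 4 = 868
2447 − 868 = 1579

1579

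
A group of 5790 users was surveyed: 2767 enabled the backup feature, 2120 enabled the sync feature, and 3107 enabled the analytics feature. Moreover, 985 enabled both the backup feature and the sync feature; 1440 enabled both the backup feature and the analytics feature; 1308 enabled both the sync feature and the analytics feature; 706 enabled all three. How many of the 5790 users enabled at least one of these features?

Apply inclusion-exclusion:
|union| = 2767 + 2120 + 3107 − 985 − 1440 − 1308 + 706 = 4967

4967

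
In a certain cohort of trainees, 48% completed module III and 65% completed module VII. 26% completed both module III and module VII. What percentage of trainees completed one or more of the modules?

Apply inclusion-exclusion:
P(union) = 48 + 65 − 26 = 87%

87%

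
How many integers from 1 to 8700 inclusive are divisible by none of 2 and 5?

3480

By inclusion-exclusion,
floor(8700/2) + floor(8700/5) − floor(8700/10) = 4350 + 1740 − 870 = 5220
8700 − 5220 = 3480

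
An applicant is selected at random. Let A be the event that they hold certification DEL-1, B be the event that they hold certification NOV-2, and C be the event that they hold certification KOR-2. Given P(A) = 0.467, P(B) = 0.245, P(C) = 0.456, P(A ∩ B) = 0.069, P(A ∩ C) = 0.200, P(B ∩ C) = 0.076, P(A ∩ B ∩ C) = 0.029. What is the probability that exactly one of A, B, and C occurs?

0.565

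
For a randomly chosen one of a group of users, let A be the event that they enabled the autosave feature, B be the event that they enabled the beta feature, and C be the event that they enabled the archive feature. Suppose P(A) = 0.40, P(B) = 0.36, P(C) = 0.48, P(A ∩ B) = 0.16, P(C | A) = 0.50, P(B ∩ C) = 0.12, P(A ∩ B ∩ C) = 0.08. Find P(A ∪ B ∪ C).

P(A ∩ C) = P(A)·P(C|A) = 0.40 × 0.50 = 0.20
P(A ∪ B ∪ C) = 0.40 + 0.36 + 0.48 − 0.16 − 0.20 − 0.12 + 0.08 = 0.84

0.84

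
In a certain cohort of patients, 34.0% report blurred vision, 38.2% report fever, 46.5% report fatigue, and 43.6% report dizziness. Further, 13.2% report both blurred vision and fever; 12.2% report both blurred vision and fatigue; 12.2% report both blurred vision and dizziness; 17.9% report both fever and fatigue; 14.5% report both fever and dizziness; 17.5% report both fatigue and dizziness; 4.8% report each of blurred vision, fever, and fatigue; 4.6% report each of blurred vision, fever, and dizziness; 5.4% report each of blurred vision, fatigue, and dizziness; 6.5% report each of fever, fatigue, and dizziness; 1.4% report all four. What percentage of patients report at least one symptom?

Using inclusion–exclusion:
P(at least one) = 34.0 + 38.2 + 46.5 + 43.6 − 13.2 − 12.2 − 12.2 − 17.9 − 14.5 − 17.5 + 4.8 + 4.6 + 5.4 + 6.5 − 1.4 = 94.7%

94.7%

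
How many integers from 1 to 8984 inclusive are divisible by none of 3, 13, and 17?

Using inclusion–exclusion:
2994 + 691 + 528 − 230 − 176 − 40 + 13 = 3780
8984 − 3780 = 5204

5204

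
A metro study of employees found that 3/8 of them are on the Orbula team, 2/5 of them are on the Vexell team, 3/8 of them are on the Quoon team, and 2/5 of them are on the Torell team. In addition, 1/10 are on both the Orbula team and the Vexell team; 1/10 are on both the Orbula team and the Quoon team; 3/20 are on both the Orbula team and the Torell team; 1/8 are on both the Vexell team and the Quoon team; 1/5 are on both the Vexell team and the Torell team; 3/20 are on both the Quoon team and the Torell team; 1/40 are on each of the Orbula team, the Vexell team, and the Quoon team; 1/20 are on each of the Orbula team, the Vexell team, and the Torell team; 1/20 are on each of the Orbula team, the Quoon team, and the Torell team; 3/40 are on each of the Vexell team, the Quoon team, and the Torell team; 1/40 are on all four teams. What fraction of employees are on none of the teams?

1/10

P(≥1) = 3/8 + 2/5 + 3/8 + 2/5 − 1/10 − 1/10 − 3/20 − 1/8 − 1/5 − 3/20 + 1/40 + 1/20 + 1/20 + 3/40 − 1/40 = 9/10
P(none) = 1 − 9/10 = 1/10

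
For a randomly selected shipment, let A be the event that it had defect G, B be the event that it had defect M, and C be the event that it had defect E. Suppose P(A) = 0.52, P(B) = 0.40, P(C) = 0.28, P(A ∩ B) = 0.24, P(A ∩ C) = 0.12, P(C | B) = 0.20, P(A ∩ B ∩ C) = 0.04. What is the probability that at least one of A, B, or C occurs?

0.80

P(B ∩ C) = P(B)·P(C|B) = 0.40 × 0.20 = 0.08
Inclusion–exclusion gives
P(A ∪ B ∪ C) = 0.52 + 0.40 + 0.28 − 0.24 − 0.12 − 0.08 + 0.04 = 0.80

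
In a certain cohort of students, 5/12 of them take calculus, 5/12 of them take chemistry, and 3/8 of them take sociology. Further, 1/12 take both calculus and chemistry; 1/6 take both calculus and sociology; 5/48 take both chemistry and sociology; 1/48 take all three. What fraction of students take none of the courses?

1/8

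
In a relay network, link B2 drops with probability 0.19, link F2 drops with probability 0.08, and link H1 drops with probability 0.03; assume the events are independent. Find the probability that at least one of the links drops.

0.277156

Independence gives P(none) = ∏(1 − pᵢ).
P(none) = (1 − 0.19) × (1 − 0.08) × (1 − 0.03) = 0.81 × 0.92 × 0.97 = 0.722844
P(at least one) = 1 − 0.722844 = 0.277156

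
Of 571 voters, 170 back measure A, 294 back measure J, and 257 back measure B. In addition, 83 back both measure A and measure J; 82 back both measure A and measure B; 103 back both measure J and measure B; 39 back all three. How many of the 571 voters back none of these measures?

79

By inclusion-exclusion,
N(≥1) = 170 + 294 + 257 − 83 − 82 − 103 + 39 = 492
None: 571 − 492 = 79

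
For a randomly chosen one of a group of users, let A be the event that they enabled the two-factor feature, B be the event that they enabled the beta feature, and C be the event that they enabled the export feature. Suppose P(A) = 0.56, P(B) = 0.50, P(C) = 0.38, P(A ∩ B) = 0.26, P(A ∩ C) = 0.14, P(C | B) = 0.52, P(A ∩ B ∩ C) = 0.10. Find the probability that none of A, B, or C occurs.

0.12

P(B ∩ C) = P(B)·P(C|B) = 0.50 × 0.52 = 0.26
Apply inclusion-exclusion:
P(A ∪ B ∪ C) = 0.56 + 0.50 + 0.38 − 0.26 − 0.14 − 0.26 + 0.10 = 0.88
P(none) = 1 − 0.88 = 0.12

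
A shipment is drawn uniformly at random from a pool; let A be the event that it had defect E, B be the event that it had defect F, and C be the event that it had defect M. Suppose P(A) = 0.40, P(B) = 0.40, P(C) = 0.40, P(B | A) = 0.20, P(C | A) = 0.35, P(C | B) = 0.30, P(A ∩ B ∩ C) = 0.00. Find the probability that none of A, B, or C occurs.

P(A ∩ B) = P(A)·P(B|A) = 0.40 × 0.20 = 0.08
P(A ∩ C) = P(A)·P(C|A) = 0.40 × 0.35 = 0.14
P(B ∩ C) = P(B)·P(C|B) = 0.40 × 0.30 = 0.12
By inclusion–exclusion:
P(A ∪ B ∪ C) = 0.40 + 0.40 + 0.40 − 0.08 − 0.14 − 0.12 + 0.00 = 0.86
P(none) = 1 − 0.86 = 0.14

0.14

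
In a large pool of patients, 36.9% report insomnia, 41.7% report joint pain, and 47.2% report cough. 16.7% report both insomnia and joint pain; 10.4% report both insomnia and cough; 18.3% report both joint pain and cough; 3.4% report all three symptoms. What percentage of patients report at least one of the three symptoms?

P(at least one) = 36.9 + 41.7 + 47.2 − 16.7 − 10.4 − 18.3 + 3.4 = 83.8%

83.8%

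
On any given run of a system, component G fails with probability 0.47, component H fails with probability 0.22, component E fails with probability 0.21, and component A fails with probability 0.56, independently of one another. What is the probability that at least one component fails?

0.85630216

Since the events are independent, P(none) is the product of the individual non-occurrence probabilities.
P(none) = (1 − 0.47) × (1 − 0.22) × (1 − 0.21) × (1 − 0.56) = 0.53 × 0.78 × 0.79 × 0.44 = 0.14369784
P(at least one) = 1 − 0.14369784 = 0.85630216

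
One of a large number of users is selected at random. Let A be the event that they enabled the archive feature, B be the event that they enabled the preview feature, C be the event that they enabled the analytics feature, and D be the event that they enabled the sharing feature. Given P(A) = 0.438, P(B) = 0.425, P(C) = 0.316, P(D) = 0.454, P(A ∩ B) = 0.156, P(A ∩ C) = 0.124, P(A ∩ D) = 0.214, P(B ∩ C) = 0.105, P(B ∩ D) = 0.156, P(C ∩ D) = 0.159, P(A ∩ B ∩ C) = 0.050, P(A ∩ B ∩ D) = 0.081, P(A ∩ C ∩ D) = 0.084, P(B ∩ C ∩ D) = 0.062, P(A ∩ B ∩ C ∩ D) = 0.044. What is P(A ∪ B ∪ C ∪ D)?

Apply inclusion-exclusion:
P(A ∪ B ∪ C ∪ D) = 0.438 + 0.425 + 0.316 + 0.454 − 0.156 − 0.124 − 0.214 − 0.105 − 0.156 − 0.159 + 0.050 + 0.081 + 0.084 + 0.062 − 0.044 = 0.952

0.952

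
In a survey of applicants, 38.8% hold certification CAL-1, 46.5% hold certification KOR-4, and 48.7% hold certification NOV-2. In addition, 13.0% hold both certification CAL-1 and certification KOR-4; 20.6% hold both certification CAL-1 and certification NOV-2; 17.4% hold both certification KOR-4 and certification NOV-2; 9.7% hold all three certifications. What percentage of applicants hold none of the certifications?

Apply inclusion-exclusion:
P(at least one) = 38.8 + 46.5 + 48.7 − 13.0 − 20.6 − 17.4 + 9.7 = 92.7%
P(none) = 100% − 92.7% = 7.3%

7.3%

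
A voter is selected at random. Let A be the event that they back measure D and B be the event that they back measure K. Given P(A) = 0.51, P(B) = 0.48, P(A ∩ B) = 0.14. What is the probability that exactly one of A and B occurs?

P(exactly one) = 0.51 + 0.48 − 2·0.14 = 0.71

0.71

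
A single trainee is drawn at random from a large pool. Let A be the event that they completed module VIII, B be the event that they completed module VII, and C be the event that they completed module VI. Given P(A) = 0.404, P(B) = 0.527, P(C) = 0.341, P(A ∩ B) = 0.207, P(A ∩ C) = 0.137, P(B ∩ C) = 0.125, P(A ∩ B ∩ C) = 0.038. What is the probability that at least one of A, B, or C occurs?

Using inclusion–exclusion:
P(A ∪ B ∪ C) = 0.404 + 0.527 + 0.341 − 0.207 − 0.137 − 0.125 + 0.038 = 0.841

0.841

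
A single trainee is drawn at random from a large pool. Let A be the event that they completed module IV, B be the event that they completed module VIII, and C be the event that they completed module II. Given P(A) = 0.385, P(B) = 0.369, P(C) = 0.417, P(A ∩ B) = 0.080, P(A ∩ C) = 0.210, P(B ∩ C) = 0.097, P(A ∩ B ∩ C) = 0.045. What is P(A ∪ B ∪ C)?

Using inclusion–exclusion:
P(A ∪ B ∪ C) = 0.385 + 0.369 + 0.417 − 0.080 − 0.210 − 0.097 + 0.045 = 0.829

0.829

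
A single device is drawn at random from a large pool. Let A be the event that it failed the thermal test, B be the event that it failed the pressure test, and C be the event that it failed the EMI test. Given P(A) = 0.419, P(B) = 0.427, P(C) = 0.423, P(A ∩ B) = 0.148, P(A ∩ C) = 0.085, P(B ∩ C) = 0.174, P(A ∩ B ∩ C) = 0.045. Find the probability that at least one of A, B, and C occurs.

0.907

Using inclusion–exclusion:
P(A ∪ B ∪ C) = 0.419 + 0.427 + 0.423 − 0.148 − 0.085 − 0.174 + 0.045 = 0.907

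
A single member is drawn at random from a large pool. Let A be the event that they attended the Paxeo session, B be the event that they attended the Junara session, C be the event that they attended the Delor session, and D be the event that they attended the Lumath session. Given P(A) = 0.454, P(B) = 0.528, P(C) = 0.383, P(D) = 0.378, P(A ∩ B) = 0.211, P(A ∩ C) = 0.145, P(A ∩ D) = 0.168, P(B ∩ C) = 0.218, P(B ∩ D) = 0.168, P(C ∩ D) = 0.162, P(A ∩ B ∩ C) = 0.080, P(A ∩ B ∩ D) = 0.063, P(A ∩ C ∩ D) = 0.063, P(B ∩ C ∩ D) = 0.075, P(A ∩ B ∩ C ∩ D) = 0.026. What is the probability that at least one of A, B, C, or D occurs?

0.926

By inclusion–exclusion:
P(A ∪ B ∪ C ∪ D) = 0.454 + 0.528 + 0.383 + 0.378 − 0.211 − 0.145 − 0.168 − 0.218 − 0.168 − 0.162 + 0.080 + 0.063 + 0.063 + 0.075 − 0.026 = 0.926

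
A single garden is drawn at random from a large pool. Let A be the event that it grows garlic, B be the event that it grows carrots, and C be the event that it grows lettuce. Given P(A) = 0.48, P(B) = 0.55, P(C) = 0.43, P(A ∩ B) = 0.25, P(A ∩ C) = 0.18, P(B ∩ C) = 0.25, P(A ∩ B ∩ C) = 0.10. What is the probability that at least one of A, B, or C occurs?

P(A ∪ B ∪ C) = 0.48 + 0.55 + 0.43 − 0.25 − 0.18 − 0.25 + 0.10 = 0.88

0.88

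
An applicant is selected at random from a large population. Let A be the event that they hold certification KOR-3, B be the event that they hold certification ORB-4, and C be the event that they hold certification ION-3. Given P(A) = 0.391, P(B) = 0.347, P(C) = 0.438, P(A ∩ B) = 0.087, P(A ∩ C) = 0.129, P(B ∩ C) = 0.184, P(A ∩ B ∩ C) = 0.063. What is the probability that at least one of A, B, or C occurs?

0.839

Inclusion–exclusion gives
P(A ∪ B ∪ C) = 0.391 + 0.347 + 0.438 − 0.087 − 0.129 − 0.184 + 0.063 = 0.839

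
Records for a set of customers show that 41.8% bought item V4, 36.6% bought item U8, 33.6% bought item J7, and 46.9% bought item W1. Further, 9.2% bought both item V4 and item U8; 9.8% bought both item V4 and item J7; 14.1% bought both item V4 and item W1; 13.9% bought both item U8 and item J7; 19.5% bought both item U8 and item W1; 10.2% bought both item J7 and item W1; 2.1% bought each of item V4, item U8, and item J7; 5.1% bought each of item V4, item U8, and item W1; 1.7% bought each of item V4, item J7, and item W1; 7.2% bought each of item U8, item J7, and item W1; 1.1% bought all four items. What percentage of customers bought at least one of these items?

97.2%

P(union) = 41.8 + 36.6 + 33.6 + 46.9 − 9.2 − 9.8 − 14.1 − 13.9 − 19.5 − 10.2 + 2.1 + 5.1 + 1.7 + 7.2 − 1.1 = 97.2%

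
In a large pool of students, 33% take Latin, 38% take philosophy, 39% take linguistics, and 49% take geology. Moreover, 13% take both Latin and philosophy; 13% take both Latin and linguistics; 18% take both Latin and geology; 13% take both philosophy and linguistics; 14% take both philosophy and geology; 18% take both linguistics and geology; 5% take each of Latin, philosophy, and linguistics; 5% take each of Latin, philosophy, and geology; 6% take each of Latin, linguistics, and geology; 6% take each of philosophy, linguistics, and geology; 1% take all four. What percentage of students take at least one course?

91%

P(at least one) = 33 + 38 + 39 + 49 − 13 − 13 − 18 − 13 − 14 − 18 + 5 + 5 + 6 + 6 − 1 = 91%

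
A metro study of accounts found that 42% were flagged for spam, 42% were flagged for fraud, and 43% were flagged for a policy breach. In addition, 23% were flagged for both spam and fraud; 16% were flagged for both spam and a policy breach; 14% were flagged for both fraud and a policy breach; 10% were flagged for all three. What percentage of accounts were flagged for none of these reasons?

P(at least one) = 42 + 42 + 43 − 23 − 16 − 14 + 10 = 84%
P(none) = 100% − 84% = 16%

16%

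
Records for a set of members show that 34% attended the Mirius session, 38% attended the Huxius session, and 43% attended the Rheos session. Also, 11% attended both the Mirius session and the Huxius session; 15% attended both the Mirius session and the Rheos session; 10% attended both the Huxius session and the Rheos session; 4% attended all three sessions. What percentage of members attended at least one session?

P(union) = 34 + 38 + 43 − 11 − 15 − 10 + 4 = 83%

83%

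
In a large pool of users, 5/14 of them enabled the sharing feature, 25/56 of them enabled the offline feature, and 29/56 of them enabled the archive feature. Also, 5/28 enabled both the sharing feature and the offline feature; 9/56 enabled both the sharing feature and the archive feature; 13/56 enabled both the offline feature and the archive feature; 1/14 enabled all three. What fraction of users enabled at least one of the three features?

P(at least one) = 5/14 + 25/56 + 29/56 − 5/28 − 9/56 − 13/56 + 1/14 = 23/28

23/28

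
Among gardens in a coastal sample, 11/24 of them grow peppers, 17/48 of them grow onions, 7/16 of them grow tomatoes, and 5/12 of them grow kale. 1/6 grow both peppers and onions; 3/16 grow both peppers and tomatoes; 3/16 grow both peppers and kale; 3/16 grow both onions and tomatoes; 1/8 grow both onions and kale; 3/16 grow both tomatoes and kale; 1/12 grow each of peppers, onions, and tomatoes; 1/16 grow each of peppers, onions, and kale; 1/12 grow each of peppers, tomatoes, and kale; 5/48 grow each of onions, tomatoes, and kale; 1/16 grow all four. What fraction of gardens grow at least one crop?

By inclusion-exclusion,
P(at least one) = 11/24 + 17/48 + 7/16 + 5/12 − 1/6 − 3/16 − 3/16 − 3/16 − 1/8 − 3/16 + 1/12 + 1/16 + 1/12 + 5/48 − 1/16 = 43/48

43/48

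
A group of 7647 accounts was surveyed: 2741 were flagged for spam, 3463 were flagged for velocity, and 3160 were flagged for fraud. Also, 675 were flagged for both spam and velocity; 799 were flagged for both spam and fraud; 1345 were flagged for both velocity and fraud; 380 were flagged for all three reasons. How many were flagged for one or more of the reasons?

6925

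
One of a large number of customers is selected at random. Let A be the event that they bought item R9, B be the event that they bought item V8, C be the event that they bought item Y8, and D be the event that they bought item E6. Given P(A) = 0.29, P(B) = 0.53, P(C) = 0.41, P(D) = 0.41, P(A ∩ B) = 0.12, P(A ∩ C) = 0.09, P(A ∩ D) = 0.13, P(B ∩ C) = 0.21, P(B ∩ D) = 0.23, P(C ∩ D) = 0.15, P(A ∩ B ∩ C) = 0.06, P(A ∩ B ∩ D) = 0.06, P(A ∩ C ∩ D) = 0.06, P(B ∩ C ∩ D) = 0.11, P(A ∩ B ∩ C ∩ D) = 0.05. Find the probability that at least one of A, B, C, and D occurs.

0.95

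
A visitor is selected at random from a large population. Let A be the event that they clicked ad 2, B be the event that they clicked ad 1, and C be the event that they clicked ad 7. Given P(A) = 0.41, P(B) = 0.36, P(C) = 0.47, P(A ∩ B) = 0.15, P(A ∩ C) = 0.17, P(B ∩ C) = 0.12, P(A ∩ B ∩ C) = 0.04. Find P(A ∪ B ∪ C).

P(A ∪ B ∪ C) = 0.41 + 0.36 + 0.47 − 0.15 − 0.17 − 0.12 + 0.04 = 0.84

0.84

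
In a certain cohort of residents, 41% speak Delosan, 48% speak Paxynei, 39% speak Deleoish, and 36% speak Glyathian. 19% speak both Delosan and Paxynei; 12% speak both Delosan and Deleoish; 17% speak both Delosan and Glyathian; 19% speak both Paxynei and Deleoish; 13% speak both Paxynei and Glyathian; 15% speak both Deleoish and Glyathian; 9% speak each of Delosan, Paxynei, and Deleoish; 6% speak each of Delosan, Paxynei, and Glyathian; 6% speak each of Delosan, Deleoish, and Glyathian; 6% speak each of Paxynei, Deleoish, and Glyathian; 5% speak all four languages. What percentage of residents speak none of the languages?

9%

By inclusion-exclusion,
P(≥1) = 41 + 48 + 39 + 36 − 19 − 12 − 17 − 19 − 13 − 15 + 9 + 6 + 6 + 6 − 5 = 91%
P(none) = 100% − 91% = 9%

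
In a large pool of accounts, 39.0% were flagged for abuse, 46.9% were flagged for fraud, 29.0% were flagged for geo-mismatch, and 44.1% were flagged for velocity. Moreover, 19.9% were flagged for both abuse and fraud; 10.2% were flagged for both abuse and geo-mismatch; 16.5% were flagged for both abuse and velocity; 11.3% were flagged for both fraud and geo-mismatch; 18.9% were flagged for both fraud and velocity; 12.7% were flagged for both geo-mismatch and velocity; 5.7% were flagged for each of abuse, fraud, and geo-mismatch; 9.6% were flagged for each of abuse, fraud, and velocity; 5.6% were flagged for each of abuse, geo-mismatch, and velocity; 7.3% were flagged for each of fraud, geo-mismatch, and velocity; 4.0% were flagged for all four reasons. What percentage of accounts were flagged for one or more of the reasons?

93.7%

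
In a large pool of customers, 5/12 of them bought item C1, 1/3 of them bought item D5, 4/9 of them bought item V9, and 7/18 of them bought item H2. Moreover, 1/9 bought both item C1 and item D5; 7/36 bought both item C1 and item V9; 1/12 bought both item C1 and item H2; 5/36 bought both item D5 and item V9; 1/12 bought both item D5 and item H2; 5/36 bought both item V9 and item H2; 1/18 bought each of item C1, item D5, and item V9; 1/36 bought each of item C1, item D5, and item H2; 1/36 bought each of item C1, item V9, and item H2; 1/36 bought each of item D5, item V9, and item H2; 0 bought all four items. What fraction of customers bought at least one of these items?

Apply inclusion-exclusion:
P(at least one) = 5/12 + 1/3 + 4/9 + 7/18 − 1/9 − 7/36 − 1/12 − 5/36 − 1/12 − 5/36 + 1/18 + 1/36 + 1/36 + 1/36 − 0 = 35/36

35/36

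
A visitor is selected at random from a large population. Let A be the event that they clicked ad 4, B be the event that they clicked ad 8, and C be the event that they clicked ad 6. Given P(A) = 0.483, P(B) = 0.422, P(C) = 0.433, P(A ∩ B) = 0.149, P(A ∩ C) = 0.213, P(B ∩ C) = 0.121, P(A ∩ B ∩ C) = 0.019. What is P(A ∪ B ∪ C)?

P(A ∪ B ∪ C) = 0.483 + 0.422 + 0.433 − 0.149 − 0.213 − 0.121 + 0.019 = 0.874

0.874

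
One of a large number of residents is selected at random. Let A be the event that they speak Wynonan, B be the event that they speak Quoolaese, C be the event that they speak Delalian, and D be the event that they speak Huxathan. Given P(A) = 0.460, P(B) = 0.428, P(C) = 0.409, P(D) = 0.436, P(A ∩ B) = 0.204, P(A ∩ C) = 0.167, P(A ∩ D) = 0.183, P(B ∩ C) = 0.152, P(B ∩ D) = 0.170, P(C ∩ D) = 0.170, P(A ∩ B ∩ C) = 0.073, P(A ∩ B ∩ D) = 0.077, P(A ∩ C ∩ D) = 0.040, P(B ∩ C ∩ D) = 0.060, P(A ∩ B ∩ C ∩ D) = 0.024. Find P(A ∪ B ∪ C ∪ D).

Using inclusion–exclusion:
P(A ∪ B ∪ C ∪ D) = 0.460 + 0.428 + 0.409 + 0.436 − 0.204 − 0.167 − 0.183 − 0.152 − 0.170 − 0.170 + 0.073 + 0.077 + 0.040 + 0.060 − 0.024 = 0.913

0.913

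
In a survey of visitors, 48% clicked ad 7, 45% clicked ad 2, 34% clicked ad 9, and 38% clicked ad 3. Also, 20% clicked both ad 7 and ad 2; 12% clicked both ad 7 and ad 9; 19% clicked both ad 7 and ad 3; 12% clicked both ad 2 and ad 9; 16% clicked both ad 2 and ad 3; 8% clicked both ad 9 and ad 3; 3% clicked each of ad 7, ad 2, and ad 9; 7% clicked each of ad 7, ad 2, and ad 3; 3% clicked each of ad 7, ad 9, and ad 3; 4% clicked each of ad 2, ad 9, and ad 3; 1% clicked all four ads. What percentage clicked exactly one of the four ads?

38%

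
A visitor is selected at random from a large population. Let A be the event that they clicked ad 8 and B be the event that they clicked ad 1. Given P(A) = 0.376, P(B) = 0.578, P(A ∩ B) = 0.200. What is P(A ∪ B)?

0.754

Inclusion–exclusion gives
P(A ∪ B) = 0.376 + 0.578 − 0.200 = 0.754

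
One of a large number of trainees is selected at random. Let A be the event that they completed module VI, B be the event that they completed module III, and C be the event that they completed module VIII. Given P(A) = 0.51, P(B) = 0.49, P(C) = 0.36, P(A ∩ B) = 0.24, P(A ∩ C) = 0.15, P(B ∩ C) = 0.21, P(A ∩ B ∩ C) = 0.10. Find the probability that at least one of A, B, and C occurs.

0.86

P(A ∪ B ∪ C) = 0.51 + 0.49 + 0.36 − 0.24 − 0.15 − 0.21 + 0.10 = 0.86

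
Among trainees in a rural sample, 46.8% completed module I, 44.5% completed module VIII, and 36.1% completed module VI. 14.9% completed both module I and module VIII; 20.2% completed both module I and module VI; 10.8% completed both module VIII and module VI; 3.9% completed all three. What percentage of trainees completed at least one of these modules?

85.4%

By inclusion-exclusion,
P(union) = 46.8 + 44.5 + 36.1 − 14.9 − 20.2 − 10.8 + 3.9 = 85.4%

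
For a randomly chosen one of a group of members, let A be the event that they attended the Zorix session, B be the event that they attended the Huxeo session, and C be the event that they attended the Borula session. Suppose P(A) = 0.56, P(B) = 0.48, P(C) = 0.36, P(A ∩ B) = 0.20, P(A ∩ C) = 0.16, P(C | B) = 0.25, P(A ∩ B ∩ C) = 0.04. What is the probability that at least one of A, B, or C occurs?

0.96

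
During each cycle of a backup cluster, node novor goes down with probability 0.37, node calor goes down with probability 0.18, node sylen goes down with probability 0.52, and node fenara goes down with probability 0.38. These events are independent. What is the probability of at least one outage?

0.84625984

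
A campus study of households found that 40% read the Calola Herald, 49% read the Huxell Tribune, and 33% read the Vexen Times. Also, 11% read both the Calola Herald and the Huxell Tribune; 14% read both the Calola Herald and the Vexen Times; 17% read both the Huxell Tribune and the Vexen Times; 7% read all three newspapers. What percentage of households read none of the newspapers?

13%

P(union) = 40 + 49 + 33 − 11 − 14 − 17 + 7 = 87%
P(none) = 100% − 87% = 13%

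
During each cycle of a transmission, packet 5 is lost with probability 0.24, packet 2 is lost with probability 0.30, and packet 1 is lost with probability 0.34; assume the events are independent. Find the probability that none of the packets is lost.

P(none) = (1 − 0.24) × (1 − 0.30) × (1 − 0.34) = 0.76 × 0.70 × 0.66 = 0.35112

0.35112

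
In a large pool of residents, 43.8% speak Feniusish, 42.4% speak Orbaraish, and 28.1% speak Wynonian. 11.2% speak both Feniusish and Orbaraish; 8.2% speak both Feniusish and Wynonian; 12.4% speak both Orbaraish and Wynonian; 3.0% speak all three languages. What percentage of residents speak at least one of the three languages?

Using inclusion–exclusion:
P(union) = 43.8 + 42.4 + 28.1 − 11.2 − 8.2 − 12.4 + 3.0 = 85.5%

85.5%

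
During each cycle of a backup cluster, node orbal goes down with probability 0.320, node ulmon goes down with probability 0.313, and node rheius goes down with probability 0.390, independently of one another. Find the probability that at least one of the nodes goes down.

P(none) = (1 − 0.320) × (1 − 0.313) × (1 − 0.390) = 0.680 × 0.687 × 0.610 = 0.2849676
P(at least one) = 1 − 0.2849676 = 0.7150324

0.7150324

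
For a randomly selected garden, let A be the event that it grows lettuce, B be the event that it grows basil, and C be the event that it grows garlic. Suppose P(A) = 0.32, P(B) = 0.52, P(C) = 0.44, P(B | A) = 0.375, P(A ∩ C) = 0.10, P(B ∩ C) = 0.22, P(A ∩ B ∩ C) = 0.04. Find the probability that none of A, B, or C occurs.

0.12

P(A ∩ B) = P(A)·P(B|A) = 0.32 × 0.375 = 0.12
Using inclusion–exclusion:
P(A ∪ B ∪ C) = 0.32 + 0.52 + 0.44 − 0.12 − 0.10 − 0.22 + 0.04 = 0.88
P(none) = 1 − 0.88 = 0.12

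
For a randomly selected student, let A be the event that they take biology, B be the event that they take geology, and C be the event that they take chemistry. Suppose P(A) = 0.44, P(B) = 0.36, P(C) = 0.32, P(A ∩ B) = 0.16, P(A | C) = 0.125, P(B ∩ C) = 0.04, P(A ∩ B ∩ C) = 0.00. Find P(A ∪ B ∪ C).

0.88

P(A ∩ C) = P(C)·P(A|C) = 0.32 × 0.125 = 0.04
By inclusion–exclusion:
P(A ∪ B ∪ C) = 0.44 + 0.36 + 0.32 − 0.16 − 0.04 − 0.04 + 0.00 = 0.88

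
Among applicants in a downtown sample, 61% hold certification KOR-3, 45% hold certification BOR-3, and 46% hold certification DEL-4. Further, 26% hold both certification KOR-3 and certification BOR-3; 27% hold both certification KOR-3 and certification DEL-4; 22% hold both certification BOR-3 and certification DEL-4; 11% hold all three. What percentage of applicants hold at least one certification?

88%

Inclusion–exclusion gives
P(union) = 61 + 45 + 46 − 26 − 27 − 22 + 11 = 88%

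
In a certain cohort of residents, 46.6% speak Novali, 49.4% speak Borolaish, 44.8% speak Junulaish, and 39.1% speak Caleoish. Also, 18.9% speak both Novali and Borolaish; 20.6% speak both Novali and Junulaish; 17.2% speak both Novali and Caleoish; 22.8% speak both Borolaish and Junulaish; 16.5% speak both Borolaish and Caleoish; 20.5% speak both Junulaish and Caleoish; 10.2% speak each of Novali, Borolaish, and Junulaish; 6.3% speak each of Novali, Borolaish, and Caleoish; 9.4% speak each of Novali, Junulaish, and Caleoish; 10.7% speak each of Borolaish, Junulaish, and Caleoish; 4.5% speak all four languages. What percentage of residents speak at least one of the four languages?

95.5%

P(union) = 46.6 + 49.4 + 44.8 + 39.1 − 18.9 − 20.6 − 17.2 − 22.8 − 16.5 − 20.5 + 10.2 + 6.3 + 9.4 + 10.7 − 4.5 = 95.5%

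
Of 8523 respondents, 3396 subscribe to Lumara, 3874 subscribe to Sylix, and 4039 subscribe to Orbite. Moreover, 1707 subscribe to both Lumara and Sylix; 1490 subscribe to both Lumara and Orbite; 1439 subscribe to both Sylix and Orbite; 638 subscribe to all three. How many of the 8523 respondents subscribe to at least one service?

By inclusion-exclusion,
|at least one| = 3396 + 3874 + 4039 − 1707 − 1490 − 1439 + 638 = 7311

7311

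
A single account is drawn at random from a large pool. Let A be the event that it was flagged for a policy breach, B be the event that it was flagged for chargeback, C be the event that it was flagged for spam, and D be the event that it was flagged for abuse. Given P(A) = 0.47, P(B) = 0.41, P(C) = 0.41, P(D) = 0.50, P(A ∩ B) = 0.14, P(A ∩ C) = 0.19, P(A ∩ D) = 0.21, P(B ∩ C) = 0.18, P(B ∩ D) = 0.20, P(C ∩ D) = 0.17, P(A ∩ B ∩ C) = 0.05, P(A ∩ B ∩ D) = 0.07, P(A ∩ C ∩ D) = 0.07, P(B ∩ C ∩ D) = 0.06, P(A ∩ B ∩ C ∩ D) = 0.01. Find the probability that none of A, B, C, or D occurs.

0.06

P(A ∪ B ∪ C ∪ D) = 0.47 + 0.41 + 0.41 + 0.50 − 0.14 − 0.19 − 0.21 − 0.18 − 0.20 − 0.17 + 0.05 + 0.07 + 0.07 + 0.06 − 0.01 = 0.94
P(none) = 1 − 0.94 = 0.06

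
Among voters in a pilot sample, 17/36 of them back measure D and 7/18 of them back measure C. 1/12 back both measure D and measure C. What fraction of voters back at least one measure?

Using inclusion–exclusion:
P(at least one) = 17/36 + 7/18 − 1/12 = 7/9

7/9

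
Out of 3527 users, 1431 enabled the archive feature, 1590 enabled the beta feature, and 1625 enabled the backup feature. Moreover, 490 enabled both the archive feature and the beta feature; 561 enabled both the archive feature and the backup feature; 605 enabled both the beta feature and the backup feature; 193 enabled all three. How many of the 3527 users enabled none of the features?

N(≥1) = 1431 + 1590 + 1625 − 490 − 561 − 605 + 193 = 3183
None: 3527 − 3183 = 344

344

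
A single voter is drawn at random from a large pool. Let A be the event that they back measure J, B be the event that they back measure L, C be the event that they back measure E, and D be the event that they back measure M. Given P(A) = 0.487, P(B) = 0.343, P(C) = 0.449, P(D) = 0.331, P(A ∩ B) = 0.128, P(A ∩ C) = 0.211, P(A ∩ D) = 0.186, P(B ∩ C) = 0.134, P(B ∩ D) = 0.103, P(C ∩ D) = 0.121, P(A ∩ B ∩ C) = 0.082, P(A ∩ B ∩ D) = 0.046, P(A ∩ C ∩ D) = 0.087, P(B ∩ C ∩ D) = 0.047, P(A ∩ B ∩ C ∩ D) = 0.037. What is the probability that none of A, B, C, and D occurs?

0.048

Inclusion–exclusion gives
P(A ∪ B ∪ C ∪ D) = 0.487 + 0.343 + 0.449 + 0.331 − 0.128 − 0.211 − 0.186 − 0.134 − 0.103 − 0.121 + 0.082 + 0.046 + 0.087 + 0.047 − 0.037 = 0.952
P(none) = 1 − 0.952 = 0.048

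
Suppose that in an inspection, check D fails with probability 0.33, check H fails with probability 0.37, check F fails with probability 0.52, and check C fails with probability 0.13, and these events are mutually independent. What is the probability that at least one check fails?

0.82373104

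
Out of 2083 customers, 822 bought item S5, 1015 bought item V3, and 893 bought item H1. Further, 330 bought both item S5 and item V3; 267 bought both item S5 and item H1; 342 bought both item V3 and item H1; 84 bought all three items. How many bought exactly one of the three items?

1104

By inclusion–exclusion (exactly-one form):
|exactly one| = 822 + 1015 + 893 − 2·330 − 2·267 − 2·342 + 3·84 = 1104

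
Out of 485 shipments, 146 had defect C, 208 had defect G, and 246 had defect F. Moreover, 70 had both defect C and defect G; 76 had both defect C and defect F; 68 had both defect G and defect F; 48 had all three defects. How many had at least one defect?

By inclusion-exclusion,
N(≥1) = 146 + 208 + 246 − 70 − 76 − 68 + 48 = 434

434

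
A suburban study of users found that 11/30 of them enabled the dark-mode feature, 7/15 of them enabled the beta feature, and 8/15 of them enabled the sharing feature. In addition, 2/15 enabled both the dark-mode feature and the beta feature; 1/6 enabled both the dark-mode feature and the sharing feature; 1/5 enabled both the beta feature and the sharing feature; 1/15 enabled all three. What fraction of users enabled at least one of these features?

14/15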